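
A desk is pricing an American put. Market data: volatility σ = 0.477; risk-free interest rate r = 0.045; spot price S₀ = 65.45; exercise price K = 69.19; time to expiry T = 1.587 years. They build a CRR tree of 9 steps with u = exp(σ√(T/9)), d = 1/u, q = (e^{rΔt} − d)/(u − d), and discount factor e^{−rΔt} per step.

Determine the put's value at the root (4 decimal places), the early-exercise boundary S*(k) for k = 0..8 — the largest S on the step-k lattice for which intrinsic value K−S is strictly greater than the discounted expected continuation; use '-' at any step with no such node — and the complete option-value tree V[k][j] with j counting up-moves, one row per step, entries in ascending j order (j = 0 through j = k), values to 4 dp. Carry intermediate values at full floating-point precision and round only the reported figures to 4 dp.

params: Δt=0.17633 u=1.22177 d=0.81848 q=0.46985 e^(-rΔt)=0.99210
t_9 payoffs: 58.4006 53.0843 45.1486 33.3028 15.6203 0.0000 0.0000 0.0000 0.0000 0.0000
t_8: node(8,0) S=13.1822 payoff=56.0078 vs cont=55.4609 → 56.0078 [stop]  node(8,1) S=19.6775 payoff=49.5125 vs cont=48.9657 → 49.5125 [stop]  node(8,2) S=29.3731 payoff=39.8169 vs cont=39.2701 → 39.8169 [stop]  node(8,3) S=43.8459 payoff=25.3441 vs cont=24.7972 → 25.3441 [stop]  node(8,4) S=65.4500 payoff=3.7400 vs cont=8.2157 → 8.2157 [wait]  node(8,5) S=97.6989 payoff=0.0000 vs cont=0.0000 → 0.0000 [wait]  node(8,6) S=145.8378 payoff=0.0000 vs cont=0.0000 → 0.0000 [wait]  node(8,7) S=217.6959 payoff=0.0000 vs cont=0.0000 → 0.0000 [wait]  node(8,8) S=324.9605 payoff=0.0000 vs cont=0.0000 → 0.0000 [wait]  ⇒ S*(8)=43.8459
t_7: node(7,0) S=16.1057 payoff=53.0843 vs cont=52.5375 → 53.0843 [stop]  node(7,1) S=24.0414 payoff=45.1486 vs cont=44.6018 → 45.1486 [stop]  node(7,2) S=35.8872 payoff=33.3028 vs cont=32.7560 → 33.3028 [stop]  node(7,3) S=53.5697 payoff=15.6203 vs cont=17.1597 → 17.1597 [wait]  node(7,4) S=79.9650 payoff=0.0000 vs cont=4.3212 → 4.3212 [wait]  node(7,5) S=119.3658 payoff=0.0000 vs cont=0.0000 → 0.0000 [wait]  node(7,6) S=178.1805 payoff=0.0000 vs cont=0.0000 → 0.0000 [wait]  node(7,7) S=265.9748 payoff=0.0000 vs cont=0.0000 → 0.0000 [wait]  ⇒ S*(7)=35.8872
t_6: node(6,0) S=19.6775 payoff=49.5125 vs cont=48.9657 → 49.5125 [stop]  node(6,1) S=29.3731 payoff=39.8169 vs cont=39.2701 → 39.8169 [stop]  node(6,2) S=43.8459 payoff=25.3441 vs cont=25.5148 → 25.5148 [wait]  node(6,3) S=65.4500 payoff=3.7400 vs cont=11.0396 → 11.0396 [wait]  node(6,4) S=97.6989 payoff=0.0000 vs cont=2.2728 → 2.2728 [wait]  node(6,5) S=145.8378 payoff=0.0000 vs cont=0.0000 → 0.0000 [wait]  node(6,6) S=217.6959 payoff=0.0000 vs cont=0.0000 → 0.0000 [wait]  ⇒ S*(6)=29.3731
t_5: node(5,0) S=24.0414 payoff=45.1486 vs cont=44.6018 → 45.1486 [stop]  node(5,1) S=35.8872 payoff=33.3028 vs cont=32.8356 → 33.3028 [stop]  node(5,2) S=53.5697 payoff=15.6203 vs cont=18.5658 → 18.5658 [wait]  node(5,3) S=79.9650 payoff=0.0000 vs cont=6.8659 → 6.8659 [wait]  node(5,4) S=119.3658 payoff=0.0000 vs cont=1.1954 → 1.1954 [wait]  node(5,5) S=178.1805 payoff=0.0000 vs cont=0.0000 → 0.0000 [wait]  ⇒ S*(5)=35.8872
t_4: node(4,0) S=29.3731 payoff=39.8169 vs cont=39.2701 → 39.8169 [stop]  node(4,1) S=43.8459 payoff=25.3441 vs cont=26.1702 → 26.1702 [wait]  node(4,2) S=65.4500 payoff=3.7400 vs cont=12.9653 → 12.9653 [wait]  node(4,3) S=97.6989 payoff=0.0000 vs cont=4.1684 → 4.1684 [wait]  node(4,4) S=145.8378 payoff=0.0000 vs cont=0.6287 → 0.6287 [wait]  ⇒ S*(4)=29.3731
t_3: node(3,0) S=35.8872 payoff=33.3028 vs cont=33.1411 → 33.3028 [stop]  node(3,1) S=53.5697 payoff=15.6203 vs cont=19.8082 → 19.8082 [wait]  node(3,2) S=79.9650 payoff=0.0000 vs cont=8.7623 → 8.7623 [wait]  node(3,3) S=119.3658 payoff=0.0000 vs cont=2.4855 → 2.4855 [wait]  ⇒ S*(3)=35.8872
t_2: node(2,0) S=43.8459 payoff=25.3441 vs cont=26.7493 → 26.7493 [wait]  node(2,1) S=65.4500 payoff=3.7400 vs cont=14.5028 → 14.5028 [wait]  node(2,2) S=97.6989 payoff=0.0000 vs cont=5.7673 → 5.7673 [wait]  ⇒ S*(2)=-
t_1: node(1,0) S=53.5697 payoff=15.6203 vs cont=20.8294 → 20.8294 [wait]  node(1,1) S=79.9650 payoff=0.0000 vs cont=10.3163 → 10.3163 [wait]  ⇒ S*(1)=-
t_0: node(0,0) S=65.4500 payoff=3.7400 vs cont=15.7643 → 15.7643 [wait]  ⇒ S*(0)=-

price = 15.7643
boundary = - - - 35.8872 29.3731 35.8872 29.3731 35.8872 43.8459
tree:
15.7643
20.8294 10.3163
26.7493 14.5028 5.7673
33.3028 19.8082 8.7623 2.4855
39.8169 26.1702 12.9653 4.1684 0.6287
45.1486 33.3028 18.5658 6.8659 1.1954 0.0000
49.5125 39.8169 25.5148 11.0396 2.2728 0.0000 0.0000
53.0843 45.1486 33.3028 17.1597 4.3212 0.0000 0.0000 0.0000
56.0078 49.5125 39.8169 25.3441 8.2157 0.0000 0.0000 0.0000 0.0000
58.4006 53.0843 45.1486 33.3028 15.6203 0.0000 0.0000 0.0000 0.0000 0.0000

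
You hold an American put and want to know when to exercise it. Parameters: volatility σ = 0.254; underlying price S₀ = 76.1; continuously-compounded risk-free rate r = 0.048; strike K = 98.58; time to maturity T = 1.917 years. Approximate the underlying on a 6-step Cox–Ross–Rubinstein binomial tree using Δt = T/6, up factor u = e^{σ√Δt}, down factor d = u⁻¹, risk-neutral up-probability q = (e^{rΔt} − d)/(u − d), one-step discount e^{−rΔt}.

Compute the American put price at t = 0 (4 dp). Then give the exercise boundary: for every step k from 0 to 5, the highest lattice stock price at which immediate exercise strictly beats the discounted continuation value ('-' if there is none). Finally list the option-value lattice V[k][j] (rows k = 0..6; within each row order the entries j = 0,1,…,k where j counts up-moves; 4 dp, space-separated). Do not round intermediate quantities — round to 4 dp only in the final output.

price = 22.9108
boundary = - 65.9223 76.1000 65.9223 76.1000 87.8491
tree:
22.9108
32.6577 14.5179
41.4743 22.4800 7.5367
49.1117 32.6577 13.2732 2.4197
55.7276 41.4743 22.4800 5.0957 0.0000
61.4588 49.1117 32.6577 10.7309 0.0000 0.0000
66.4234 55.7276 41.4743 22.4800 0.0000 0.0000 0.0000

Δt=0.31950  u=1.15439  d=0.86626  q=0.51780  discount=0.98478
step 6 (expiry): payoffs max(K−S,0) = 66.4234 55.7276 41.4743 22.4800 0.0000 0.0000 0.0000
step 5: (k=5,j=0): S=37.1212, (K−S)⁺=61.4588, hold=59.9585 ⇒ V=61.4588 exercise | (k=5,j=1): S=49.4683, (K−S)⁺=49.1117, hold=47.6114 ⇒ V=49.1117 exercise | (k=5,j=2): S=65.9223, (K−S)⁺=32.6577, hold=31.1574 ⇒ V=32.6577 exercise | (k=5,j=3): S=87.8491, (K−S)⁺=10.7309, hold=10.6748 ⇒ V=10.7309 exercise | (k=5,j=4): S=117.0690, (K−S)⁺=0.0000, hold=0.0000 ⇒ V=0.0000 continue | (k=5,j=5): S=156.0080, (K−S)⁺=0.0000, hold=0.0000 ⇒ V=0.0000 continue  boundary S*=87.8491
step 4: (k=4,j=0): S=42.8524, (K−S)⁺=55.7276, hold=54.2273 ⇒ V=55.7276 exercise | (k=4,j=1): S=57.1057, (K−S)⁺=41.4743, hold=39.9740 ⇒ V=41.4743 exercise | (k=4,j=2): S=76.1000, (K−S)⁺=22.4800, hold=20.9797 ⇒ V=22.4800 exercise | (k=4,j=3): S=101.4120, (K−S)⁺=0.0000, hold=5.0957 ⇒ V=5.0957 continue | (k=4,j=4): S=135.1433, (K−S)⁺=0.0000, hold=0.0000 ⇒ V=0.0000 continue  boundary S*=76.1000
step 3: (k=3,j=0): S=49.4683, (K−S)⁺=49.1117, hold=47.6114 ⇒ V=49.1117 exercise | (k=3,j=1): S=65.9223, (K−S)⁺=32.6577, hold=31.1574 ⇒ V=32.6577 exercise | (k=3,j=2): S=87.8491, (K−S)⁺=10.7309, hold=13.2732 ⇒ V=13.2732 continue | (k=3,j=3): S=117.0690, (K−S)⁺=0.0000, hold=2.4197 ⇒ V=2.4197 continue  boundary S*=65.9223
step 2: (k=2,j=0): S=57.1057, (K−S)⁺=41.4743, hold=39.9740 ⇒ V=41.4743 exercise | (k=2,j=1): S=76.1000, (K−S)⁺=22.4800, hold=22.2761 ⇒ V=22.4800 exercise | (k=2,j=2): S=101.4120, (K−S)⁺=0.0000, hold=7.5367 ⇒ V=7.5367 continue  boundary S*=76.1000
step 1: (k=1,j=0): S=65.9223, (K−S)⁺=32.6577, hold=31.1574 ⇒ V=32.6577 exercise | (k=1,j=1): S=87.8491, (K−S)⁺=10.7309, hold=14.5179 ⇒ V=14.5179 continue  boundary S*=65.9223
step 0: (k=0,j=0): S=76.1000, (K−S)⁺=22.4800, hold=22.9108 ⇒ V=22.9108 continue  boundary S*=-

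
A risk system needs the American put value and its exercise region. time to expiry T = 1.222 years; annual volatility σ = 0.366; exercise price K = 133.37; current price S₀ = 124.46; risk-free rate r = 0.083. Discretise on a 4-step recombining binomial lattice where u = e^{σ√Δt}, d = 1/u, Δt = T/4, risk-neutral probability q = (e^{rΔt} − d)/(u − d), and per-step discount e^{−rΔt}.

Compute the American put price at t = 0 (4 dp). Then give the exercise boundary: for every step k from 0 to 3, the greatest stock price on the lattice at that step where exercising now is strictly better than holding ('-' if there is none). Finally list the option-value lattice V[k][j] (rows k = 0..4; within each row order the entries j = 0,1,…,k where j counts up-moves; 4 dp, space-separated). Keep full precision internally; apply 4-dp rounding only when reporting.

Δt=0.30550  u=1.22421  d=0.81685  q=0.51264  discount=0.97496
step 4 (expiry): payoffs max(K−S,0) = 77.9577 50.3241 8.9100 0.0000 0.0000
step 3: (k=3,j=0): S=67.8363, (K−S)⁺=65.5337, hold=62.1944 ⇒ V=65.5337 exercise | (k=3,j=1): S=101.6656, (K−S)⁺=31.7044, hold=28.3652 ⇒ V=31.7044 exercise | (k=3,j=2): S=152.3652, (K−S)⁺=0.0000, hold=4.2337 ⇒ V=4.2337 continue | (k=3,j=3): S=228.3482, (K−S)⁺=0.0000, hold=0.0000 ⇒ V=0.0000 continue  boundary S*=101.6656
step 2: (k=2,j=0): S=83.0459, (K−S)⁺=50.3241, hold=46.9849 ⇒ V=50.3241 exercise | (k=2,j=1): S=124.4600, (K−S)⁺=8.9100, hold=17.1806 ⇒ V=17.1806 continue | (k=2,j=2): S=186.5270, (K−S)⁺=0.0000, hold=2.0117 ⇒ V=2.0117 continue  boundary S*=83.0459
step 1: (k=1,j=0): S=101.6656, (K−S)⁺=31.7044, hold=32.4988 ⇒ V=32.4988 continue | (k=1,j=1): S=152.3652, (K−S)⁺=0.0000, hold=9.1689 ⇒ V=9.1689 continue  boundary S*=-
step 0: (k=0,j=0): S=124.4600, (K−S)⁺=8.9100, hold=20.0247 ⇒ V=20.0247 continue  boundary S*=-

price = 20.0247
boundary = - - 83.0459 101.6656
tree:
20.0247
32.4988 9.1689
50.3241 17.1806 2.0117
65.5337 31.7044 4.2337 0.0000
77.9577 50.3241 8.9100 0.0000 0.0000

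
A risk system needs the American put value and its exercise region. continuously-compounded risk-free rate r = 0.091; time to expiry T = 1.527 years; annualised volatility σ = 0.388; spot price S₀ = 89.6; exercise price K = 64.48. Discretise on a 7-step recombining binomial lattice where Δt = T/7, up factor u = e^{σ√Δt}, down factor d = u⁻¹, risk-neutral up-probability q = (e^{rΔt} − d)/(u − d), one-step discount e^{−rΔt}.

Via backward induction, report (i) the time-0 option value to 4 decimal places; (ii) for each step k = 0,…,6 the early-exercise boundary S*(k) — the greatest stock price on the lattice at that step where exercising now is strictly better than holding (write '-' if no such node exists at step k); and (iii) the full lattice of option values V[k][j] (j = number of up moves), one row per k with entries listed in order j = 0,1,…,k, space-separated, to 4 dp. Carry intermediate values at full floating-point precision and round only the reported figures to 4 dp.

price = 3.3198
boundary = - - - - 43.4010 36.2074 43.4010
tree:
3.3198
5.5174 1.3376
8.9318 2.4517 0.3191
13.9989 4.4113 0.6642 0.0000
21.0790 7.7425 1.3821 0.0000 0.0000
28.2726 13.1208 2.8763 0.0000 0.0000 0.0000
34.2739 21.0790 5.9856 0.0000 0.0000 0.0000 0.0000
39.2804 28.2726 12.4563 0.0000 0.0000 0.0000 0.0000 0.0000

Δt=0.21814  u=1.19868  d=0.83425  q=0.50984  discount=0.98034
step 7 (expiry): payoffs max(K−S,0) = 39.2804 28.2726 12.4563 0.0000 0.0000 0.0000 0.0000 0.0000
step 6: (k=6,j=0): S=30.2061, (K−S)⁺=34.2739, hold=33.0065 ⇒ V=34.2739 exercise | (k=6,j=1): S=43.4010, (K−S)⁺=21.0790, hold=19.8117 ⇒ V=21.0790 exercise | (k=6,j=2): S=62.3597, (K−S)⁺=2.1203, hold=5.9856 ⇒ V=5.9856 continue | (k=6,j=3): S=89.6000, (K−S)⁺=0.0000, hold=0.0000 ⇒ V=0.0000 continue | (k=6,j=4): S=128.7396, (K−S)⁺=0.0000, hold=0.0000 ⇒ V=0.0000 continue | (k=6,j=5): S=184.9765, (K−S)⁺=0.0000, hold=0.0000 ⇒ V=0.0000 continue | (k=6,j=6): S=265.7791, (K−S)⁺=0.0000, hold=0.0000 ⇒ V=0.0000 continue  boundary S*=43.4010
step 5: (k=5,j=0): S=36.2074, (K−S)⁺=28.2726, hold=27.0052 ⇒ V=28.2726 exercise | (k=5,j=1): S=52.0237, (K−S)⁺=12.4563, hold=13.1208 ⇒ V=13.1208 continue | (k=5,j=2): S=74.7491, (K−S)⁺=0.0000, hold=2.8763 ⇒ V=2.8763 continue | (k=5,j=3): S=107.4015, (K−S)⁺=0.0000, hold=0.0000 ⇒ V=0.0000 continue | (k=5,j=4): S=154.3172, (K−S)⁺=0.0000, hold=0.0000 ⇒ V=0.0000 continue | (k=5,j=5): S=221.7271, (K−S)⁺=0.0000, hold=0.0000 ⇒ V=0.0000 continue  boundary S*=36.2074
step 4: (k=4,j=0): S=43.4010, (K−S)⁺=21.0790, hold=20.1438 ⇒ V=21.0790 exercise | (k=4,j=1): S=62.3597, (K−S)⁺=2.1203, hold=7.7425 ⇒ V=7.7425 continue | (k=4,j=2): S=89.6000, (K−S)⁺=0.0000, hold=1.3821 ⇒ V=1.3821 continue | (k=4,j=3): S=128.7396, (K−S)⁺=0.0000, hold=0.0000 ⇒ V=0.0000 continue | (k=4,j=4): S=184.9765, (K−S)⁺=0.0000, hold=0.0000 ⇒ V=0.0000 continue  boundary S*=43.4010
step 3: (k=3,j=0): S=52.0237, (K−S)⁺=12.4563, hold=13.9989 ⇒ V=13.9989 continue | (k=3,j=1): S=74.7491, (K−S)⁺=0.0000, hold=4.4113 ⇒ V=4.4113 continue | (k=3,j=2): S=107.4015, (K−S)⁺=0.0000, hold=0.6642 ⇒ V=0.6642 continue | (k=3,j=3): S=154.3172, (K−S)⁺=0.0000, hold=0.0000 ⇒ V=0.0000 continue  boundary S*=-
step 2: (k=2,j=0): S=62.3597, (K−S)⁺=2.1203, hold=8.9318 ⇒ V=8.9318 continue | (k=2,j=1): S=89.6000, (K−S)⁺=0.0000, hold=2.4517 ⇒ V=2.4517 continue | (k=2,j=2): S=128.7396, (K−S)⁺=0.0000, hold=0.3191 ⇒ V=0.3191 continue  boundary S*=-
step 1: (k=1,j=0): S=74.7491, (K−S)⁺=0.0000, hold=5.5174 ⇒ V=5.5174 continue | (k=1,j=1): S=107.4015, (K−S)⁺=0.0000, hold=1.3376 ⇒ V=1.3376 continue  boundary S*=-
step 0: (k=0,j=0): S=89.6000, (K−S)⁺=0.0000, hold=3.3198 ⇒ V=3.3198 continue  boundary S*=-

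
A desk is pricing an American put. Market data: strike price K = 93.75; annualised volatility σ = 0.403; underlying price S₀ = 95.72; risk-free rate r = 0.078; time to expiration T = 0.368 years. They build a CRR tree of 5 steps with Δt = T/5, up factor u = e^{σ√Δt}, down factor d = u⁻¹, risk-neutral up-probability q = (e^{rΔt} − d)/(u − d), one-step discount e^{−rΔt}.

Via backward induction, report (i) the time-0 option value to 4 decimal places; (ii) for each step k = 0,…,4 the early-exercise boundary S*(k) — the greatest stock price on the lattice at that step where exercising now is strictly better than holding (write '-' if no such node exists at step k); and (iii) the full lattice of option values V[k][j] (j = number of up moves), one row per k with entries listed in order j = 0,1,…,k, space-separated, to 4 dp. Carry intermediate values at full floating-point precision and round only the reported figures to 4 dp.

price = 7.6124
boundary = - - - 68.9536 76.9199
tree:
7.6124
11.7533 3.5422
17.4860 6.1326 0.9820
24.7964 10.3472 1.9713 0.0000
31.9377 16.8301 3.9571 0.0000 0.0000
38.3394 24.7964 7.9434 0.0000 0.0000 0.0000

Δt=0.07360, u=1.11553, d=0.89643, q=0.49897, disc=e^(-rΔt)=0.99428
k=5 terminal: V=max(K-S,0) → 38.3394 24.7964 7.9434 0.0000 0.0000 0.0000
k=4: j=0 S=61.8123 intr=31.9377 cont=31.4010 V=31.9377[EX]; j=1 S=76.9199 intr=16.8301 cont=16.2934 V=16.8301[EX]; j=2 S=95.7200 intr=0.0000 cont=3.9571 V=3.9571[hold]; j=3 S=119.1150 intr=0.0000 cont=0.0000 V=0.0000[hold]; j=4 S=148.2280 intr=0.0000 cont=0.0000 V=0.0000[hold]  S*(4)=76.9199
k=3: j=0 S=68.9536 intr=24.7964 cont=24.2597 V=24.7964[EX]; j=1 S=85.8066 intr=7.9434 cont=10.3472 V=10.3472[hold]; j=2 S=106.7787 intr=0.0000 cont=1.9713 V=1.9713[hold]; j=3 S=132.8766 intr=0.0000 cont=0.0000 V=0.0000[hold]  S*(3)=68.9536
k=2: j=0 S=76.9199 intr=16.8301 cont=17.4860 V=17.4860[hold]; j=1 S=95.7200 intr=0.0000 cont=6.1326 V=6.1326[hold]; j=2 S=119.1150 intr=0.0000 cont=0.9820 V=0.9820[hold]  S*(2)=-
k=1: j=0 S=85.8066 intr=7.9434 cont=11.7533 V=11.7533[hold]; j=1 S=106.7787 intr=0.0000 cont=3.5422 V=3.5422[hold]  S*(1)=-
k=0: j=0 S=95.7200 intr=0.0000 cont=7.6124 V=7.6124[hold]  S*(0)=-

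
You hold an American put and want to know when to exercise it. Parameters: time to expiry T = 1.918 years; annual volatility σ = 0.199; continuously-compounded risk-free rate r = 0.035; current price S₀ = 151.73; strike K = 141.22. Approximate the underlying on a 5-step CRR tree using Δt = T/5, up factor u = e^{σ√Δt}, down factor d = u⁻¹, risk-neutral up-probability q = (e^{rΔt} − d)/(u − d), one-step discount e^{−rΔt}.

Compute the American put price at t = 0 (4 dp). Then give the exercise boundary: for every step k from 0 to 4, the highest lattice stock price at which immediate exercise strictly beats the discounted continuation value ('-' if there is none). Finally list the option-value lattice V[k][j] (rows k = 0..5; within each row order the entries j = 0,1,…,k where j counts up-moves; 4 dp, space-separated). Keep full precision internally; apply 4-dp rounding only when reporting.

price = 8.5875
boundary = - - - 104.8308 118.5814
tree:
8.5875
14.4466 3.4851
23.4794 6.6112 0.7343
36.3892 12.3543 1.5632 0.0000
48.5452 22.6386 3.3278 0.0000 0.0000
59.2917 36.3892 7.0844 0.0000 0.0000 0.0000

params: Δt=0.38360 u=1.13117 d=0.88404 q=0.52392 e^(-rΔt)=0.98666
t_5 payoffs: 59.2917 36.3892 7.0844 0.0000 0.0000 0.0000
t_4: node(4,0) S=92.6748 payoff=48.5452 vs cont=46.6619 → 48.5452 [stop]  node(4,1) S=118.5814 payoff=22.6386 vs cont=20.7553 → 22.6386 [stop]  node(4,2) S=151.7300 payoff=0.0000 vs cont=3.3278 → 3.3278 [wait]  node(4,3) S=194.1451 payoff=0.0000 vs cont=0.0000 → 0.0000 [wait]  node(4,4) S=248.4170 payoff=0.0000 vs cont=0.0000 → 0.0000 [wait]  ⇒ S*(4)=118.5814
t_3: node(3,0) S=104.8308 payoff=36.3892 vs cont=34.5058 → 36.3892 [stop]  node(3,1) S=134.1356 payoff=7.0844 vs cont=12.3543 → 12.3543 [wait]  node(3,2) S=171.6323 payoff=0.0000 vs cont=1.5632 → 1.5632 [wait]  node(3,3) S=219.6109 payoff=0.0000 vs cont=0.0000 → 0.0000 [wait]  ⇒ S*(3)=104.8308
t_2: node(2,0) S=118.5814 payoff=22.6386 vs cont=23.4794 → 23.4794 [wait]  node(2,1) S=151.7300 payoff=0.0000 vs cont=6.6112 → 6.6112 [wait]  node(2,2) S=194.1451 payoff=0.0000 vs cont=0.7343 → 0.7343 [wait]  ⇒ S*(2)=-
t_1: node(1,0) S=134.1356 payoff=7.0844 vs cont=14.4466 → 14.4466 [wait]  node(1,1) S=171.6323 payoff=0.0000 vs cont=3.4851 → 3.4851 [wait]  ⇒ S*(1)=-
t_0: node(0,0) S=151.7300 payoff=0.0000 vs cont=8.5875 → 8.5875 [wait]  ⇒ S*(0)=-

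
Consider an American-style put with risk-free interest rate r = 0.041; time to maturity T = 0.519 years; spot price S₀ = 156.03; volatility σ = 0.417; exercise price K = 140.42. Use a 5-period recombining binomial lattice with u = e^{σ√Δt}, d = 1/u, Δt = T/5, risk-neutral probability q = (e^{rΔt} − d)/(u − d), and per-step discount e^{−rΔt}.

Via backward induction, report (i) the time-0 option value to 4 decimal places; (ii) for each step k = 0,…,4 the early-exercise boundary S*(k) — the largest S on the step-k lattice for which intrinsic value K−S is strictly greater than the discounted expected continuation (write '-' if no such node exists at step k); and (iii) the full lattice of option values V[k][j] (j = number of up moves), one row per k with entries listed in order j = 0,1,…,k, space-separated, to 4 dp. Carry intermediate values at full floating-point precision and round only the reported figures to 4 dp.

price = 9.8871
boundary = - - - 104.2718 119.2653
tree:
9.8871
15.7428 3.6888
24.3484 6.6443 0.5487
36.1482 11.8972 1.0644 0.0000
49.2567 21.1547 2.0648 0.0000 0.0000
60.7173 36.1482 4.0053 0.0000 0.0000 0.0000

Δt=0.10380, u=1.14379, d=0.87428, q=0.48229, disc=e^(-rΔt)=0.99575
k=5 terminal: V=max(K-S,0) → 60.7173 36.1482 4.0053 0.0000 0.0000 0.0000
k=4: j=0 S=91.1633 intr=49.2567 cont=48.6604 V=49.2567[EX]; j=1 S=119.2653 intr=21.1547 cont=20.5584 V=21.1547[EX]; j=2 S=156.0300 intr=0.0000 cont=2.0648 V=2.0648[hold]; j=3 S=204.1278 intr=0.0000 cont=0.0000 V=0.0000[hold]; j=4 S=267.0523 intr=0.0000 cont=0.0000 V=0.0000[hold]  S*(4)=119.2653
k=3: j=0 S=104.2718 intr=36.1482 cont=35.5519 V=36.1482[EX]; j=1 S=136.4147 intr=4.0053 cont=11.8972 V=11.8972[hold]; j=2 S=178.4659 intr=0.0000 cont=1.0644 V=1.0644[hold]; j=3 S=233.4798 intr=0.0000 cont=0.0000 V=0.0000[hold]  S*(3)=104.2718
k=2: j=0 S=119.2653 intr=21.1547 cont=24.3484 V=24.3484[hold]; j=1 S=156.0300 intr=0.0000 cont=6.6443 V=6.6443[hold]; j=2 S=204.1278 intr=0.0000 cont=0.5487 V=0.5487[hold]  S*(2)=-
k=1: j=0 S=136.4147 intr=4.0053 cont=15.7428 V=15.7428[hold]; j=1 S=178.4659 intr=0.0000 cont=3.6888 V=3.6888[hold]  S*(1)=-
k=0: j=0 S=156.0300 intr=0.0000 cont=9.8871 V=9.8871[hold]  S*(0)=-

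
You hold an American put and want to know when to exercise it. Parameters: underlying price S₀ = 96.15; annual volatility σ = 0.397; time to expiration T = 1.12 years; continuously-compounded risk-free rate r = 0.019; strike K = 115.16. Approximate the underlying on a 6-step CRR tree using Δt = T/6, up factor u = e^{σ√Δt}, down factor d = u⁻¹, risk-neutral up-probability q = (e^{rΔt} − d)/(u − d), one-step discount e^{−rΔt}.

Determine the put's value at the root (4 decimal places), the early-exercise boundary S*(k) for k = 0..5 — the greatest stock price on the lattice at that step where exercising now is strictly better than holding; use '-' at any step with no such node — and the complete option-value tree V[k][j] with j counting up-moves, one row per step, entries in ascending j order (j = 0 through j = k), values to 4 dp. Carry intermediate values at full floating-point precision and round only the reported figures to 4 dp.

price = 27.9309
boundary = - - - 57.4743 68.2285 80.9949
tree:
27.9309
36.9772 17.8403
47.1622 25.6585 9.0718
57.6857 35.5354 14.6046 2.8395
66.7447 46.9315 22.8265 5.3517 0.0000
74.3759 57.6857 34.1651 10.0864 0.0000 0.0000
80.8043 66.7447 46.9315 19.0100 0.0000 0.0000 0.0000

params: Δt=0.18667 u=1.18711 d=0.84238 q=0.46753 e^(-rΔt)=0.99646
t_6 payoffs: 80.8043 66.7447 46.9315 19.0100 0.0000 0.0000 0.0000
t_5: node(5,0) S=40.7841 payoff=74.3759 vs cont=73.9682 → 74.3759 [stop]  node(5,1) S=57.4743 payoff=57.6857 vs cont=57.2779 → 57.6857 [stop]  node(5,2) S=80.9949 payoff=34.1651 vs cont=33.7574 → 34.1651 [stop]  node(5,3) S=114.1408 payoff=1.0192 vs cont=10.0864 → 10.0864 [wait]  node(5,4) S=160.8513 payoff=0.0000 vs cont=0.0000 → 0.0000 [wait]  node(5,5) S=226.6773 payoff=0.0000 vs cont=0.0000 → 0.0000 [wait]  ⇒ S*(5)=80.9949
t_4: node(4,0) S=48.4153 payoff=66.7447 vs cont=66.3370 → 66.7447 [stop]  node(4,1) S=68.2285 payoff=46.9315 vs cont=46.5238 → 46.9315 [stop]  node(4,2) S=96.1500 payoff=19.0100 vs cont=22.8265 → 22.8265 [wait]  node(4,3) S=135.4980 payoff=0.0000 vs cont=5.3517 → 5.3517 [wait]  node(4,4) S=190.9485 payoff=0.0000 vs cont=0.0000 → 0.0000 [wait]  ⇒ S*(4)=68.2285
t_3: node(3,0) S=57.4743 payoff=57.6857 vs cont=57.2779 → 57.6857 [stop]  node(3,1) S=80.9949 payoff=34.1651 vs cont=35.5354 → 35.5354 [wait]  node(3,2) S=114.1408 payoff=1.0192 vs cont=14.6046 → 14.6046 [wait]  node(3,3) S=160.8513 payoff=0.0000 vs cont=2.8395 → 2.8395 [wait]  ⇒ S*(3)=57.4743
t_2: node(2,0) S=68.2285 payoff=46.9315 vs cont=47.1622 → 47.1622 [wait]  node(2,1) S=96.1500 payoff=19.0100 vs cont=25.6585 → 25.6585 [wait]  node(2,2) S=135.4980 payoff=0.0000 vs cont=9.0718 → 9.0718 [wait]  ⇒ S*(2)=-
t_1: node(1,0) S=80.9949 payoff=34.1651 vs cont=36.9772 → 36.9772 [wait]  node(1,1) S=114.1408 payoff=1.0192 vs cont=17.8403 → 17.8403 [wait]  ⇒ S*(1)=-
t_0: node(0,0) S=96.1500 payoff=19.0100 vs cont=27.9309 → 27.9309 [wait]  ⇒ S*(0)=-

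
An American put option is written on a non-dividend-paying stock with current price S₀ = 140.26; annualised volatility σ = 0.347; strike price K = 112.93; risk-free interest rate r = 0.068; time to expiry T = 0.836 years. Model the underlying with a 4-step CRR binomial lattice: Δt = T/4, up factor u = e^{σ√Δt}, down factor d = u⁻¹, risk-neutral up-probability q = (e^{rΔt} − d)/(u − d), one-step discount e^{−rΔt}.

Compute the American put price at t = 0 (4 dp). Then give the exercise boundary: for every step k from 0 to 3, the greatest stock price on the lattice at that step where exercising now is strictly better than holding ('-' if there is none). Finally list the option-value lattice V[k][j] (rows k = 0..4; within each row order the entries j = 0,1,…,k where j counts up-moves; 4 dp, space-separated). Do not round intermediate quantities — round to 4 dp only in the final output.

price = 4.8629
boundary = - - - 87.1464
tree:
4.8629
8.6918 1.2528
15.1985 2.5690 0.0000
25.7836 5.2679 0.0000 0.0000
38.5674 10.8022 0.0000 0.0000 0.0000

Δt=0.20900, u=1.17191, d=0.85331, q=0.50535, disc=e^(-rΔt)=0.98589
k=4 terminal: V=max(K-S,0) → 38.5674 10.8022 0.0000 0.0000 0.0000
k=3: j=0 S=87.1464 intr=25.7836 cont=24.1900 V=25.7836[EX]; j=1 S=119.6848 intr=0.0000 cont=5.2679 V=5.2679[hold]; j=2 S=164.3723 intr=0.0000 cont=0.0000 V=0.0000[hold]; j=3 S=225.7452 intr=0.0000 cont=0.0000 V=0.0000[hold]  S*(3)=87.1464
k=2: j=0 S=102.1278 intr=10.8022 cont=15.1985 V=15.1985[hold]; j=1 S=140.2600 intr=0.0000 cont=2.5690 V=2.5690[hold]; j=2 S=192.6299 intr=0.0000 cont=0.0000 V=0.0000[hold]  S*(2)=-
k=1: j=0 S=119.6848 intr=0.0000 cont=8.6918 V=8.6918[hold]; j=1 S=164.3723 intr=0.0000 cont=1.2528 V=1.2528[hold]  S*(1)=-
k=0: j=0 S=140.2600 intr=0.0000 cont=4.8629 V=4.8629[hold]  S*(0)=-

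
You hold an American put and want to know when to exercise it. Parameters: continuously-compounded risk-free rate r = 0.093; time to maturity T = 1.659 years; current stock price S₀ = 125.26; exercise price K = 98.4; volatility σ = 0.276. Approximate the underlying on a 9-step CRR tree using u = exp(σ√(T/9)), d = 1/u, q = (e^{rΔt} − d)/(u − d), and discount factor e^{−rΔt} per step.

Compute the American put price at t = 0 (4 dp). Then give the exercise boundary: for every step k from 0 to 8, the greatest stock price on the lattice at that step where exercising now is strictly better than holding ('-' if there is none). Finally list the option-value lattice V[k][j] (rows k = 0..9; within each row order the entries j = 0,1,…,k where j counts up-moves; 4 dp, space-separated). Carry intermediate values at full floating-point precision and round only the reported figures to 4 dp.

Δt=0.18433  u=1.12580  d=0.88825  q=0.54320  discount=0.98300
step 9 (expiry): payoffs max(K−S,0) = 55.2833 43.7524 29.1376 10.6144 0.0000 0.0000 0.0000 0.0000 0.0000 0.0000
step 8: (k=8,j=0): S=48.5409, (K−S)⁺=49.8591, hold=48.1866 ⇒ V=49.8591 exercise | (k=8,j=1): S=61.5225, (K−S)⁺=36.8775, hold=35.2050 ⇒ V=36.8775 exercise | (k=8,j=2): S=77.9759, (K−S)⁺=20.4241, hold=18.7516 ⇒ V=20.4241 exercise | (k=8,j=3): S=98.8294, (K−S)⁺=0.0000, hold=4.7663 ⇒ V=4.7663 continue | (k=8,j=4): S=125.2600, (K−S)⁺=0.0000, hold=0.0000 ⇒ V=0.0000 continue | (k=8,j=5): S=158.7590, (K−S)⁺=0.0000, hold=0.0000 ⇒ V=0.0000 continue | (k=8,j=6): S=201.2169, (K−S)⁺=0.0000, hold=0.0000 ⇒ V=0.0000 continue | (k=8,j=7): S=255.0296, (K−S)⁺=0.0000, hold=0.0000 ⇒ V=0.0000 continue | (k=8,j=8): S=323.2337, (K−S)⁺=0.0000, hold=0.0000 ⇒ V=0.0000 continue  boundary S*=77.9759
step 7: (k=7,j=0): S=54.6476, (K−S)⁺=43.7524, hold=42.0799 ⇒ V=43.7524 exercise | (k=7,j=1): S=69.2624, (K−S)⁺=29.1376, hold=27.4651 ⇒ V=29.1376 exercise | (k=7,j=2): S=87.7856, (K−S)⁺=10.6144, hold=11.7162 ⇒ V=11.7162 continue | (k=7,j=3): S=111.2626, (K−S)⁺=0.0000, hold=2.1402 ⇒ V=2.1402 continue | (k=7,j=4): S=141.0183, (K−S)⁺=0.0000, hold=0.0000 ⇒ V=0.0000 continue | (k=7,j=5): S=178.7317, (K−S)⁺=0.0000, hold=0.0000 ⇒ V=0.0000 continue | (k=7,j=6): S=226.5309, (K−S)⁺=0.0000, hold=0.0000 ⇒ V=0.0000 continue | (k=7,j=7): S=287.1135, (K−S)⁺=0.0000, hold=0.0000 ⇒ V=0.0000 continue  boundary S*=69.2624
step 6: (k=6,j=0): S=61.5225, (K−S)⁺=36.8775, hold=35.2050 ⇒ V=36.8775 exercise | (k=6,j=1): S=77.9759, (K−S)⁺=20.4241, hold=19.3400 ⇒ V=20.4241 exercise | (k=6,j=2): S=98.8294, (K−S)⁺=0.0000, hold=6.4038 ⇒ V=6.4038 continue | (k=6,j=3): S=125.2600, (K−S)⁺=0.0000, hold=0.9610 ⇒ V=0.9610 continue | (k=6,j=4): S=158.7590, (K−S)⁺=0.0000, hold=0.0000 ⇒ V=0.0000 continue | (k=6,j=5): S=201.2169, (K−S)⁺=0.0000, hold=0.0000 ⇒ V=0.0000 continue | (k=6,j=6): S=255.0296, (K−S)⁺=0.0000, hold=0.0000 ⇒ V=0.0000 continue  boundary S*=77.9759
step 5: (k=5,j=0): S=69.2624, (K−S)⁺=29.1376, hold=27.4651 ⇒ V=29.1376 exercise | (k=5,j=1): S=87.7856, (K−S)⁺=10.6144, hold=12.5906 ⇒ V=12.5906 continue | (k=5,j=2): S=111.2626, (K−S)⁺=0.0000, hold=3.3887 ⇒ V=3.3887 continue | (k=5,j=3): S=141.0183, (K−S)⁺=0.0000, hold=0.4315 ⇒ V=0.4315 continue | (k=5,j=4): S=178.7317, (K−S)⁺=0.0000, hold=0.0000 ⇒ V=0.0000 continue | (k=5,j=5): S=226.5309, (K−S)⁺=0.0000, hold=0.0000 ⇒ V=0.0000 continue  boundary S*=69.2624
step 4: (k=4,j=0): S=77.9759, (K−S)⁺=20.4241, hold=19.8069 ⇒ V=20.4241 exercise | (k=4,j=1): S=98.8294, (K−S)⁺=0.0000, hold=7.4631 ⇒ V=7.4631 continue | (k=4,j=2): S=125.2600, (K−S)⁺=0.0000, hold=1.7521 ⇒ V=1.7521 continue | (k=4,j=3): S=158.7590, (K−S)⁺=0.0000, hold=0.1938 ⇒ V=0.1938 continue | (k=4,j=4): S=201.2169, (K−S)⁺=0.0000, hold=0.0000 ⇒ V=0.0000 continue  boundary S*=77.9759
step 3: (k=3,j=0): S=87.7856, (K−S)⁺=10.6144, hold=13.1563 ⇒ V=13.1563 continue | (k=3,j=1): S=111.2626, (K−S)⁺=0.0000, hold=4.2868 ⇒ V=4.2868 continue | (k=3,j=2): S=141.0183, (K−S)⁺=0.0000, hold=0.8902 ⇒ V=0.8902 continue | (k=3,j=3): S=178.7317, (K−S)⁺=0.0000, hold=0.0870 ⇒ V=0.0870 continue  boundary S*=-
step 2: (k=2,j=0): S=98.8294, (K−S)⁺=0.0000, hold=8.1967 ⇒ V=8.1967 continue | (k=2,j=1): S=125.2600, (K−S)⁺=0.0000, hold=2.4003 ⇒ V=2.4003 continue | (k=2,j=2): S=158.7590, (K−S)⁺=0.0000, hold=0.4462 ⇒ V=0.4462 continue  boundary S*=-
step 1: (k=1,j=0): S=111.2626, (K−S)⁺=0.0000, hold=4.9623 ⇒ V=4.9623 continue | (k=1,j=1): S=141.0183, (K−S)⁺=0.0000, hold=1.3161 ⇒ V=1.3161 continue  boundary S*=-
step 0: (k=0,j=0): S=125.2600, (K−S)⁺=0.0000, hold=2.9310 ⇒ V=2.9310 continue  boundary S*=-

price = 2.9310
boundary = - - - - 77.9759 69.2624 77.9759 69.2624 77.9759
tree:
2.9310
4.9623 1.3161
8.1967 2.4003 0.4462
13.1563 4.2868 0.8902 0.0870
20.4241 7.4631 1.7521 0.1938 0.0000
29.1376 12.5906 3.3887 0.4315 0.0000 0.0000
36.8775 20.4241 6.4038 0.9610 0.0000 0.0000 0.0000
43.7524 29.1376 11.7162 2.1402 0.0000 0.0000 0.0000 0.0000
49.8591 36.8775 20.4241 4.7663 0.0000 0.0000 0.0000 0.0000 0.0000
55.2833 43.7524 29.1376 10.6144 0.0000 0.0000 0.0000 0.0000 0.0000 0.0000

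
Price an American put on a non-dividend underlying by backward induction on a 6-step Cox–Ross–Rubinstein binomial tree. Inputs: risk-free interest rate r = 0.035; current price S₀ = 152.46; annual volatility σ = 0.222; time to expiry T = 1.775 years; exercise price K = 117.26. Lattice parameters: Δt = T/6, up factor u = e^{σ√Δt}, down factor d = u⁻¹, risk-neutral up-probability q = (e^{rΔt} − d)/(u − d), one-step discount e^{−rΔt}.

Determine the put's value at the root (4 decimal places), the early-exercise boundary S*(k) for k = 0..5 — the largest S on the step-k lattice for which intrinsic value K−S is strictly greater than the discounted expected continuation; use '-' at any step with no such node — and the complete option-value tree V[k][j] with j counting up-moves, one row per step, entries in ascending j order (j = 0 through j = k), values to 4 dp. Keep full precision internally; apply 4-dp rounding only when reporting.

price = 2.4810
boundary = - - - - 94.0582 83.3599
tree:
2.4810
4.5094 0.6045
8.0331 1.2537 0.0000
13.9240 2.6004 0.0000 0.0000
23.2018 5.3934 0.0000 0.0000 0.0000
33.9001 11.1865 0.0000 0.0000 0.0000 0.0000
43.3816 23.2018 0.0000 0.0000 0.0000 0.0000 0.0000

Δt=0.29583, u=1.12834, d=0.88626, q=0.51284, disc=e^(-rΔt)=0.98970
k=6 terminal: V=max(K-S,0) → 43.3816 23.2018 0.0000 0.0000 0.0000 0.0000 0.0000
k=5: j=0 S=83.3599 intr=33.9001 cont=32.6923 V=33.9001[EX]; j=1 S=106.1296 intr=11.1304 cont=11.1865 V=11.1865[hold]; j=2 S=135.1189 intr=0.0000 cont=0.0000 V=0.0000[hold]; j=3 S=172.0266 intr=0.0000 cont=0.0000 V=0.0000[hold]; j=4 S=219.0157 intr=0.0000 cont=0.0000 V=0.0000[hold]; j=5 S=278.8398 intr=0.0000 cont=0.0000 V=0.0000[hold]  S*(5)=83.3599
k=4: j=0 S=94.0582 intr=23.2018 cont=22.0224 V=23.2018[EX]; j=1 S=119.7502 intr=0.0000 cont=5.3934 V=5.3934[hold]; j=2 S=152.4600 intr=0.0000 cont=0.0000 V=0.0000[hold]; j=3 S=194.1044 intr=0.0000 cont=0.0000 V=0.0000[hold]; j=4 S=247.1241 intr=0.0000 cont=0.0000 V=0.0000[hold]  S*(4)=94.0582
k=3: j=0 S=106.1296 intr=11.1304 cont=13.9240 V=13.9240[hold]; j=1 S=135.1189 intr=0.0000 cont=2.6004 V=2.6004[hold]; j=2 S=172.0266 intr=0.0000 cont=0.0000 V=0.0000[hold]; j=3 S=219.0157 intr=0.0000 cont=0.0000 V=0.0000[hold]  S*(3)=-
k=2: j=0 S=119.7502 intr=0.0000 cont=8.0331 V=8.0331[hold]; j=1 S=152.4600 intr=0.0000 cont=1.2537 V=1.2537[hold]; j=2 S=194.1044 intr=0.0000 cont=0.0000 V=0.0000[hold]  S*(2)=-
k=1: j=0 S=135.1189 intr=0.0000 cont=4.5094 V=4.5094[hold]; j=1 S=172.0266 intr=0.0000 cont=0.6045 V=0.6045[hold]  S*(1)=-
k=0: j=0 S=152.4600 intr=0.0000 cont=2.4810 V=2.4810[hold]  S*(0)=-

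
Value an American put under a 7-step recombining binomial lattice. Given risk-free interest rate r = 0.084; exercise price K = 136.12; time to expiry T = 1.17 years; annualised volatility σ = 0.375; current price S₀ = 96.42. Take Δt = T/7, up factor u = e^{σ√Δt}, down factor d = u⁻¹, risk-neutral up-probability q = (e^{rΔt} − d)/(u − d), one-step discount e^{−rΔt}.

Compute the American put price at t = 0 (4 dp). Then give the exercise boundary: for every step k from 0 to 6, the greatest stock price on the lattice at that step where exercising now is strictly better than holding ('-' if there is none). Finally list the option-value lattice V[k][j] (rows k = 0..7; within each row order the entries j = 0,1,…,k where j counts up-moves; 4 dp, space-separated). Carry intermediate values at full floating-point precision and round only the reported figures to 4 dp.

params: Δt=0.16714 u=1.16569 d=0.85786 q=0.50768 e^(-rΔt)=0.98606
t_7 payoffs: 103.1522 91.3224 75.2477 53.4049 23.7243 0.0000 0.0000 0.0000
t_6: node(6,0) S=38.4302 payoff=97.6898 vs cont=95.7920 → 97.6898 [stop]  node(6,1) S=52.2201 payoff=83.8999 vs cont=82.0022 → 83.8999 [stop]  node(6,2) S=70.9582 payoff=65.1618 vs cont=63.2641 → 65.1618 [stop]  node(6,3) S=96.4200 payoff=39.7000 vs cont=37.8022 → 39.7000 [stop]  node(6,4) S=131.0183 payoff=5.1017 vs cont=11.5172 → 11.5172 [wait]  node(6,5) S=178.0315 payoff=0.0000 vs cont=0.0000 → 0.0000 [wait]  node(6,6) S=241.9143 payoff=0.0000 vs cont=0.0000 → 0.0000 [wait]  ⇒ S*(6)=96.4200
t_5: node(5,0) S=44.7976 payoff=91.3224 vs cont=89.4246 → 91.3224 [stop]  node(5,1) S=60.8723 payoff=75.2477 vs cont=73.3499 → 75.2477 [stop]  node(5,2) S=82.7151 payoff=53.4049 vs cont=51.5071 → 53.4049 [stop]  node(5,3) S=112.3957 payoff=23.7243 vs cont=25.0381 → 25.0381 [wait]  node(5,4) S=152.7265 payoff=0.0000 vs cont=5.5911 → 5.5911 [wait]  node(5,5) S=207.5292 payoff=0.0000 vs cont=0.0000 → 0.0000 [wait]  ⇒ S*(5)=82.7151
t_4: node(4,0) S=52.2201 payoff=83.8999 vs cont=82.0022 → 83.8999 [stop]  node(4,1) S=70.9582 payoff=65.1618 vs cont=63.2641 → 65.1618 [stop]  node(4,2) S=96.4200 payoff=39.7000 vs cont=38.4599 → 39.7000 [stop]  node(4,3) S=131.0183 payoff=5.1017 vs cont=14.9539 → 14.9539 [wait]  node(4,4) S=178.0315 payoff=0.0000 vs cont=2.7142 → 2.7142 [wait]  ⇒ S*(4)=96.4200
t_3: node(3,0) S=60.8723 payoff=75.2477 vs cont=73.3499 → 75.2477 [stop]  node(3,1) S=82.7151 payoff=53.4049 vs cont=51.5071 → 53.4049 [stop]  node(3,2) S=112.3957 payoff=23.7243 vs cont=26.7586 → 26.7586 [wait]  node(3,3) S=152.7265 payoff=0.0000 vs cont=8.6182 → 8.6182 [wait]  ⇒ S*(3)=82.7151
t_2: node(2,0) S=70.9582 payoff=65.1618 vs cont=63.2641 → 65.1618 [stop]  node(2,1) S=96.4200 payoff=39.7000 vs cont=39.3212 → 39.7000 [stop]  node(2,2) S=131.0183 payoff=5.1017 vs cont=17.3044 → 17.3044 [wait]  ⇒ S*(2)=96.4200
t_1: node(1,0) S=82.7151 payoff=53.4049 vs cont=51.5071 → 53.4049 [stop]  node(1,1) S=112.3957 payoff=23.7243 vs cont=27.9353 → 27.9353 [wait]  ⇒ S*(1)=82.7151
t_0: node(0,0) S=96.4200 payoff=39.7000 vs cont=39.9102 → 39.9102 [wait]  ⇒ S*(0)=-

price = 39.9102
boundary = - 82.7151 96.4200 82.7151 96.4200 82.7151 96.4200
tree:
39.9102
53.4049 27.9353
65.1618 39.7000 17.3044
75.2477 53.4049 26.7586 8.6182
83.8999 65.1618 39.7000 14.9539 2.7142
91.3224 75.2477 53.4049 25.0381 5.5911 0.0000
97.6898 83.8999 65.1618 39.7000 11.5172 0.0000 0.0000
103.1522 91.3224 75.2477 53.4049 23.7243 0.0000 0.0000 0.0000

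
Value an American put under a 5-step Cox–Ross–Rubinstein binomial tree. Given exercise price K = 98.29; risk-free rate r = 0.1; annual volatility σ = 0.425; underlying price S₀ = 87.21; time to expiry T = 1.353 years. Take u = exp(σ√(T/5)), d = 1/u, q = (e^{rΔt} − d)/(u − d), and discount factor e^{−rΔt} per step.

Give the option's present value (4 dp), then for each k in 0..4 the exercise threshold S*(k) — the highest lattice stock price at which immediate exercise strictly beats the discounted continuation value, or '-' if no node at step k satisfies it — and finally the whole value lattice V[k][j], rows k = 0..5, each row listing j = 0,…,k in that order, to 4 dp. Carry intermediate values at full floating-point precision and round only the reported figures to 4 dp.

params: Δt=0.27060 u=1.24743 d=0.80165 q=0.50649 e^(-rΔt)=0.97330
t_5 payoffs: 69.4169 53.3614 28.3780 0.0000 0.0000 0.0000
t_4: node(4,0) S=36.0170 payoff=62.2730 vs cont=59.6489 → 62.2730 [stop]  node(4,1) S=56.0450 payoff=42.2450 vs cont=39.6209 → 42.2450 [stop]  node(4,2) S=87.2100 payoff=11.0800 vs cont=13.6311 → 13.6311 [wait]  node(4,3) S=135.7049 payoff=0.0000 vs cont=0.0000 → 0.0000 [wait]  node(4,4) S=211.1663 payoff=0.0000 vs cont=0.0000 → 0.0000 [wait]  ⇒ S*(4)=56.0450
t_3: node(3,0) S=44.9286 payoff=53.3614 vs cont=50.7374 → 53.3614 [stop]  node(3,1) S=69.9120 payoff=28.3780 vs cont=27.0115 → 28.3780 [stop]  node(3,2) S=108.7880 payoff=0.0000 vs cont=6.5475 → 6.5475 [wait]  node(3,3) S=169.2817 payoff=0.0000 vs cont=0.0000 → 0.0000 [wait]  ⇒ S*(3)=69.9120
t_2: node(2,0) S=56.0450 payoff=42.2450 vs cont=39.6209 → 42.2450 [stop]  node(2,1) S=87.2100 payoff=11.0800 vs cont=16.8588 → 16.8588 [wait]  node(2,2) S=135.7049 payoff=0.0000 vs cont=3.1450 → 3.1450 [wait]  ⇒ S*(2)=56.0450
t_1: node(1,0) S=69.9120 payoff=28.3780 vs cont=28.6027 → 28.6027 [wait]  node(1,1) S=108.7880 payoff=0.0000 vs cont=9.6483 → 9.6483 [wait]  ⇒ S*(1)=-
t_0: node(0,0) S=87.2100 payoff=11.0800 vs cont=18.4952 → 18.4952 [wait]  ⇒ S*(0)=-

price = 18.4952
boundary = - - 56.0450 69.9120 56.0450
tree:
18.4952
28.6027 9.6483
42.2450 16.8588 3.1450
53.3614 28.3780 6.5475 0.0000
62.2730 42.2450 13.6311 0.0000 0.0000
69.4169 53.3614 28.3780 0.0000 0.0000 0.0000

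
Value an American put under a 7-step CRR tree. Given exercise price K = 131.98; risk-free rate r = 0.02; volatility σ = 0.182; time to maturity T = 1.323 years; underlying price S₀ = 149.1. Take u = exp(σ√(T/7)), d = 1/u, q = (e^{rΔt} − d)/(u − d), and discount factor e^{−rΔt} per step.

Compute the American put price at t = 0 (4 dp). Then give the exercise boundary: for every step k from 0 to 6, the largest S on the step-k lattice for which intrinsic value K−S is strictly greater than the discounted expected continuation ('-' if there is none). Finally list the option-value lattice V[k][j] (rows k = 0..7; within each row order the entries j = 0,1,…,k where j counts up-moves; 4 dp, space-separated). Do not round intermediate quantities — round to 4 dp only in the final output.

price = 4.2624
boundary = - - - - 108.6493 100.3840 108.6493
tree:
4.2624
6.8504 1.7490
10.7054 3.1102 0.4232
16.1554 5.4252 0.8566 0.0000
23.3307 9.2193 1.7341 0.0000 0.0000
31.5960 15.0940 3.5103 0.0000 0.0000 0.0000
39.2326 23.3307 7.1060 0.0000 0.0000 0.0000 0.0000
46.2882 31.5960 14.3848 0.0000 0.0000 0.0000 0.0000 0.0000

Δt=0.18900, u=1.08234, d=0.92393, q=0.50414, disc=e^(-rΔt)=0.99623
k=7 terminal: V=max(K-S,0) → 46.2882 31.5960 14.3848 0.0000 0.0000 0.0000 0.0000 0.0000
k=6: j=0 S=92.7474 intr=39.2326 cont=38.7347 V=39.2326[EX]; j=1 S=108.6493 intr=23.3307 cont=22.8327 V=23.3307[EX]; j=2 S=127.2777 intr=4.7023 cont=7.1060 V=7.1060[hold]; j=3 S=149.1000 intr=0.0000 cont=0.0000 V=0.0000[hold]; j=4 S=174.6638 intr=0.0000 cont=0.0000 V=0.0000[hold]; j=5 S=204.6106 intr=0.0000 cont=0.0000 V=0.0000[hold]; j=6 S=239.6920 intr=0.0000 cont=0.0000 V=0.0000[hold]  S*(6)=108.6493
k=5: j=0 S=100.3840 intr=31.5960 cont=31.0981 V=31.5960[EX]; j=1 S=117.5952 intr=14.3848 cont=15.0940 V=15.0940[hold]; j=2 S=137.7574 intr=0.0000 cont=3.5103 V=3.5103[hold]; j=3 S=161.3765 intr=0.0000 cont=0.0000 V=0.0000[hold]; j=4 S=189.0452 intr=0.0000 cont=0.0000 V=0.0000[hold]; j=5 S=221.4577 intr=0.0000 cont=0.0000 V=0.0000[hold]  S*(5)=100.3840
k=4: j=0 S=108.6493 intr=23.3307 cont=23.1889 V=23.3307[EX]; j=1 S=127.2777 intr=4.7023 cont=9.2193 V=9.2193[hold]; j=2 S=149.1000 intr=0.0000 cont=1.7341 V=1.7341[hold]; j=3 S=174.6638 intr=0.0000 cont=0.0000 V=0.0000[hold]; j=4 S=204.6106 intr=0.0000 cont=0.0000 V=0.0000[hold]  S*(4)=108.6493
k=3: j=0 S=117.5952 intr=14.3848 cont=16.1554 V=16.1554[hold]; j=1 S=137.7574 intr=0.0000 cont=5.4252 V=5.4252[hold]; j=2 S=161.3765 intr=0.0000 cont=0.8566 V=0.8566[hold]; j=3 S=189.0452 intr=0.0000 cont=0.0000 V=0.0000[hold]  S*(3)=-
k=2: j=0 S=127.2777 intr=4.7023 cont=10.7054 V=10.7054[hold]; j=1 S=149.1000 intr=0.0000 cont=3.1102 V=3.1102[hold]; j=2 S=174.6638 intr=0.0000 cont=0.4232 V=0.4232[hold]  S*(2)=-
k=1: j=0 S=137.7574 intr=0.0000 cont=6.8504 V=6.8504[hold]; j=1 S=161.3765 intr=0.0000 cont=1.7490 V=1.7490[hold]  S*(1)=-
k=0: j=0 S=149.1000 intr=0.0000 cont=4.2624 V=4.2624[hold]  S*(0)=-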